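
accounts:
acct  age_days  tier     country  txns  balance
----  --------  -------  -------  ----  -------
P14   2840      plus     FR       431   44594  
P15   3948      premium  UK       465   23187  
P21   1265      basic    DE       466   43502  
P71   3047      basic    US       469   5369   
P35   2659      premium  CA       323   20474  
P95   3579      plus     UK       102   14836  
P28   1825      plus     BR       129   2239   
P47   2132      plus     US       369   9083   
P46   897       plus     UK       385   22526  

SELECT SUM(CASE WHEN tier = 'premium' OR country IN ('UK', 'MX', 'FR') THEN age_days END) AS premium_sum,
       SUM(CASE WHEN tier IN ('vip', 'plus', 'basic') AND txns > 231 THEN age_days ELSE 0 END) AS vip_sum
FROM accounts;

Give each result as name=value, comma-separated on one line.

[premium_sum: tier = 'premium' OR country IN ('UK', 'MX', 'FR')]
acct=P14: ✓ → 2840
acct=P15: ✓ → 3948
acct=P21: ✗
acct=P71: ✗
acct=P35: ✓ → 2659
acct=P95: ✓ → 3579
acct=P28: ✗
acct=P47: ✗
acct=P46: ✓ → 897
premium_sum = 2840 + 3948 + 2659 + 3579 + 897 = 13923
—
[vip_sum: tier IN ('vip', 'plus', 'basic') AND txns > 231]
acct=P14: ✓ → 2840
acct=P15: ✗
acct=P21: ✓ → 1265
acct=P71: ✓ → 3047
acct=P35: ✗
acct=P95: ✗
acct=P28: ✗
acct=P47: ✓ → 2132
acct=P46: ✓ → 897
vip_sum = 2840 + 1265 + 3047 + 2132 + 897 = 10181

premium_sum=13923, vip_sum=10181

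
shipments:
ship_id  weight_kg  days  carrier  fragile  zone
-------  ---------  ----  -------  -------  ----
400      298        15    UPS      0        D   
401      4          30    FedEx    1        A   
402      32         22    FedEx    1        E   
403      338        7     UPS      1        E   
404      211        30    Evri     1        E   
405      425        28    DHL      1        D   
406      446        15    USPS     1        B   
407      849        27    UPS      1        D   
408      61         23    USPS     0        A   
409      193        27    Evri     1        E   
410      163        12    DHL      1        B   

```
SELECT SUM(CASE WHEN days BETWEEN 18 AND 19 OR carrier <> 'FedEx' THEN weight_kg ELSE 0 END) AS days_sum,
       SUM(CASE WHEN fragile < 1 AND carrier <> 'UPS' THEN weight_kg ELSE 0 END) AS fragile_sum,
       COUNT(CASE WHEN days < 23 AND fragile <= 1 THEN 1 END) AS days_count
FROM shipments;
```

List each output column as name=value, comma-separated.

days_sum=2984, fragile_sum=61, days_count=5

[days_sum: days BETWEEN 18 AND 19 OR carrier <> 'FedEx']
ship_id=400: ✓ → 298
ship_id=401: ✗
ship_id=402: ✗
ship_id=403: ✓ → 338
ship_id=404: ✓ → 211
ship_id=405: ✓ → 425
ship_id=406: ✓ → 446
ship_id=407: ✓ → 849
ship_id=408: ✓ → 61
ship_id=409: ✓ → 193
ship_id=410: ✓ → 163
days_sum = 298 + 338 + 211 + 425 + 446 + 849 + 61 + 193 + 163 = 2984
—
[fragile_sum: fragile < 1 AND carrier <> 'UPS']
ship_id=400: ✗
ship_id=401: ✗
ship_id=402: ✗
ship_id=403: ✗
ship_id=404: ✗
ship_id=405: ✗
ship_id=406: ✗
ship_id=407: ✗
ship_id=408: ✓ → 61
ship_id=409: ✗
ship_id=410: ✗
fragile_sum = 61
—
[days_count: days < 23 AND fragile <= 1]
ship_id=400: ✓ → 1
ship_id=401: ✗
ship_id=402: ✓ → 1
ship_id=403: ✓ → 1
ship_id=404: ✗
ship_id=405: ✗
ship_id=406: ✓ → 1
ship_id=407: ✗
ship_id=408: ✗
ship_id=409: ✗
ship_id=410: ✓ → 1
days_count = COUNT(1, 1, 1, 1, 1) = 5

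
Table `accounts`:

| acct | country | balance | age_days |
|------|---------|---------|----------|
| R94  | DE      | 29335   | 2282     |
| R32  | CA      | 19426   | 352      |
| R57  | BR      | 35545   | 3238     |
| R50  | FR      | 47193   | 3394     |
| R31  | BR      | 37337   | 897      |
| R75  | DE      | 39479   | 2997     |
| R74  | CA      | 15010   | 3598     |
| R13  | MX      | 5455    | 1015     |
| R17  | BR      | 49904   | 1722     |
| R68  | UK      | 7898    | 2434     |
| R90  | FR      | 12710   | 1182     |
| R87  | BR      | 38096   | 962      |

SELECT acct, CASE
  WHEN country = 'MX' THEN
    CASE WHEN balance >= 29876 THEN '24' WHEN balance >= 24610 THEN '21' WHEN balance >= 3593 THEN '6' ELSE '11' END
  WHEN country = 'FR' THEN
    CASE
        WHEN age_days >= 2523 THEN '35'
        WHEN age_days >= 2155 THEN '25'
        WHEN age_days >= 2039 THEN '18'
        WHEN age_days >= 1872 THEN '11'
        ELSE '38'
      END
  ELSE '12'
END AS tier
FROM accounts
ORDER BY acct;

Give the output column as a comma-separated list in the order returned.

6, 12, 12, 12, 35, 12, 12, 12, 12, 12, 38, 12

acct=R13: country='MX' → inner[balance >= 3593] → 6
acct=R17: country='BR' → outer ELSE → 12
acct=R31: country='BR' → outer ELSE → 12
acct=R32: country='CA' → outer ELSE → 12
acct=R50: country='FR' → inner[age_days >= 2523] → 35
acct=R57: country='BR' → outer ELSE → 12
acct=R68: country='UK' → outer ELSE → 12
acct=R74: country='CA' → outer ELSE → 12
acct=R75: country='DE' → outer ELSE → 12
acct=R87: country='BR' → outer ELSE → 12
acct=R90: country='FR' → inner[ELSE] → 38
acct=R94: country='DE' → outer ELSE → 12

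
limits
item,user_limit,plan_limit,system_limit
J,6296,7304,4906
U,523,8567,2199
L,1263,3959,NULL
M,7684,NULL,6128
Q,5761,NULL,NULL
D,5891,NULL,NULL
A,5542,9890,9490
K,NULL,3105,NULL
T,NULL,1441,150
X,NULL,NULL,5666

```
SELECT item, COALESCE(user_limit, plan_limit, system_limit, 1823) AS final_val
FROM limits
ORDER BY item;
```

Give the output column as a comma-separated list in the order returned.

5542, 5891, 6296, 3105, 1263, 7684, 5761, 1441, 523, 5666

item=A: user_limit=5542 → 5542
item=D: user_limit=5891 → 5891
item=J: user_limit=6296 → 6296
item=K: user_limit=NULL, plan_limit=3105 → 3105
item=L: user_limit=1263 → 1263
item=M: user_limit=7684 → 7684
item=Q: user_limit=5761 → 5761
item=T: user_limit=NULL, plan_limit=1441 → 1441
item=U: user_limit=523 → 523
item=X: user_limit=NULL, plan_limit=NULL, system_limit=5666 → 5666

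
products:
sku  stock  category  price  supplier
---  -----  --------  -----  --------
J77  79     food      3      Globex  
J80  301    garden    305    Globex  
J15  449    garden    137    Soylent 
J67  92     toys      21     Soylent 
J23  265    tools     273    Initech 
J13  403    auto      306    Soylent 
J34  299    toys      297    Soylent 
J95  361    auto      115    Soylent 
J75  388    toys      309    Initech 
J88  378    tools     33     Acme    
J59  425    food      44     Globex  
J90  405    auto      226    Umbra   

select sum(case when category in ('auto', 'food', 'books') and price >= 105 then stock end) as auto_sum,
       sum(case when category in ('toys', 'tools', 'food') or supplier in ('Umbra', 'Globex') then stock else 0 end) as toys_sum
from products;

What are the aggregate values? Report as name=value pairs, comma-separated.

auto_sum=1169, toys_sum=2632

[auto_sum: category in ('auto', 'food', 'books') and price >= 105]
sku=J77: ✗
sku=J80: ✗
sku=J15: ✗
sku=J67: ✗
sku=J23: ✗
sku=J13: ✓ → 403
sku=J34: ✗
sku=J95: ✓ → 361
sku=J75: ✗
sku=J88: ✗
sku=J59: ✗
sku=J90: ✓ → 405
auto_sum = 403 + 361 + 405 = 1169
—
[toys_sum: category in ('toys', 'tools', 'food') or supplier in ('Umbra', 'Globex')]
sku=J77: ✓ → 79
sku=J80: ✓ → 301
sku=J15: ✗
sku=J67: ✓ → 92
sku=J23: ✓ → 265
sku=J13: ✗
sku=J34: ✓ → 299
sku=J95: ✗
sku=J75: ✓ → 388
sku=J88: ✓ → 378
sku=J59: ✓ → 425
sku=J90: ✓ → 405
toys_sum = 79 + 301 + 92 + 265 + 299 + 388 + 378 + 425 + 405 = 2632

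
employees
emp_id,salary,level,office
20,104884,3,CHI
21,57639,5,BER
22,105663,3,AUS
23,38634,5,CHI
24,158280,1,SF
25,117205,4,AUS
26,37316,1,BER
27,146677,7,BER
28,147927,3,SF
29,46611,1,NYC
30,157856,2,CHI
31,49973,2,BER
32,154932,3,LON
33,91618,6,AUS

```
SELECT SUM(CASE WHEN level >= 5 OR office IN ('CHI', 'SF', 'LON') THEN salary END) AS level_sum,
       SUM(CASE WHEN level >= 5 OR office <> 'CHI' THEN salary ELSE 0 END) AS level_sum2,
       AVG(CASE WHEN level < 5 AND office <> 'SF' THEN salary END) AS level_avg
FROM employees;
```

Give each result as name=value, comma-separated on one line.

level_sum=1058447, level_sum2=1152475, level_avg=96805

[level_sum: level >= 5 OR office IN ('CHI', 'SF', 'LON')]
emp_id=20: ✓ → 104884
emp_id=21: ✓ → 57639
emp_id=22: ✗
emp_id=23: ✓ → 38634
emp_id=24: ✓ → 158280
emp_id=25: ✗
emp_id=26: ✗
emp_id=27: ✓ → 146677
emp_id=28: ✓ → 147927
emp_id=29: ✗
emp_id=30: ✓ → 157856
emp_id=31: ✗
emp_id=32: ✓ → 154932
emp_id=33: ✓ → 91618
level_sum = 104884 + 57639 + 38634 + 158280 + 146677 + 147927 + 157856 + 154932 + 91618 = 1058447
—
[level_sum2: level >= 5 OR office <> 'CHI']
emp_id=20: ✗
emp_id=21: ✓ → 57639
emp_id=22: ✓ → 105663
emp_id=23: ✓ → 38634
emp_id=24: ✓ → 158280
emp_id=25: ✓ → 117205
emp_id=26: ✓ → 37316
emp_id=27: ✓ → 146677
emp_id=28: ✓ → 147927
emp_id=29: ✓ → 46611
emp_id=30: ✗
emp_id=31: ✓ → 49973
emp_id=32: ✓ → 154932
emp_id=33: ✓ → 91618
level_sum2 = 57639 + 105663 + 38634 + 158280 + 117205 + 37316 + 146677 + 147927 + 46611 + 49973 + 154932 + 91618 = 1152475
—
[level_avg: level < 5 AND office <> 'SF']
emp_id=20: ✓ → 104884
emp_id=21: ✗
emp_id=22: ✓ → 105663
emp_id=23: ✗
emp_id=24: ✗
emp_id=25: ✓ → 117205
emp_id=26: ✓ → 37316
emp_id=27: ✗
emp_id=28: ✗
emp_id=29: ✓ → 46611
emp_id=30: ✓ → 157856
emp_id=31: ✓ → 49973
emp_id=32: ✓ → 154932
emp_id=33: ✗
level_avg = (104884 + 105663 + 117205 + 37316 + 46611 + 157856 + 49973 + 154932) / 8 = 96805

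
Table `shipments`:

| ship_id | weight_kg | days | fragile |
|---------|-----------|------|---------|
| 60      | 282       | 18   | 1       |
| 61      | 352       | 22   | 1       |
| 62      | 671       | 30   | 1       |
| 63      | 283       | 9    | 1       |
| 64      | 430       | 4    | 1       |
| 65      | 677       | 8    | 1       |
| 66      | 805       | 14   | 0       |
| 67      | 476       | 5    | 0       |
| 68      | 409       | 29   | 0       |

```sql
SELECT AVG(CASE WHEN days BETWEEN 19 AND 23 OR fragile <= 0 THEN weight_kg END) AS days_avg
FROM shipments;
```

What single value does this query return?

ship_id=60: ✗
ship_id=61: ✓ → 352
ship_id=62: ✗
ship_id=63: ✗
ship_id=64: ✗
ship_id=65: ✗
ship_id=66: ✓ → 805
ship_id=67: ✓ → 476
ship_id=68: ✓ → 409
days_avg = (352 + 805 + 476 + 409) / 4 = 510.5

510.5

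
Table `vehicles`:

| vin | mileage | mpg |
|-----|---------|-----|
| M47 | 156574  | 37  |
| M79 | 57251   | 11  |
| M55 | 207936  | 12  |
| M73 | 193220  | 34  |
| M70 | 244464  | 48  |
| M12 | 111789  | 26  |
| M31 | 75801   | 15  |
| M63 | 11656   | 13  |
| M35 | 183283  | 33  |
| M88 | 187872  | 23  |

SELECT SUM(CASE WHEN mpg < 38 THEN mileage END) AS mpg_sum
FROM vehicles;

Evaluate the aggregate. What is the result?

vin=M47: ✓ → 156574
vin=M79: ✓ → 57251
vin=M55: ✓ → 207936
vin=M73: ✓ → 193220
vin=M70: ✗
vin=M12: ✓ → 111789
vin=M31: ✓ → 75801
vin=M63: ✓ → 11656
vin=M35: ✓ → 183283
vin=M88: ✓ → 187872
mpg_sum = 156574 + 57251 + 207936 + 193220 + 111789 + 75801 + 11656 + 183283 + 187872 = 1185382

1185382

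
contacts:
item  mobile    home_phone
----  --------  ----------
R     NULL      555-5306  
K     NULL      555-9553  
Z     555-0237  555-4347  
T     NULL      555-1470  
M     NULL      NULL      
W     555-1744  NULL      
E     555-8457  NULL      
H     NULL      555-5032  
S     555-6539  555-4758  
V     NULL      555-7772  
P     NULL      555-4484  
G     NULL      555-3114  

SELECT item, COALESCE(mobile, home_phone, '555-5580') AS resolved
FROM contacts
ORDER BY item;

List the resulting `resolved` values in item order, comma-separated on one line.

555-8457, 555-3114, 555-5032, 555-9553, 555-5580, 555-4484, 555-5306, 555-6539, 555-1470, 555-7772, 555-1744, 555-0237

item=E: mobile=555-8457 → 555-8457
item=G: mobile=NULL, home_phone=555-3114 → 555-3114
item=H: mobile=NULL, home_phone=555-5032 → 555-5032
item=K: mobile=NULL, home_phone=555-9553 → 555-9553
item=M: mobile=NULL, home_phone=NULL, → literal 555-5580 → 555-5580
item=P: mobile=NULL, home_phone=555-4484 → 555-4484
item=R: mobile=NULL, home_phone=555-5306 → 555-5306
item=S: mobile=555-6539 → 555-6539
item=T: mobile=NULL, home_phone=555-1470 → 555-1470
item=V: mobile=NULL, home_phone=555-7772 → 555-7772
item=W: mobile=555-1744 → 555-1744
item=Z: mobile=555-0237 → 555-0237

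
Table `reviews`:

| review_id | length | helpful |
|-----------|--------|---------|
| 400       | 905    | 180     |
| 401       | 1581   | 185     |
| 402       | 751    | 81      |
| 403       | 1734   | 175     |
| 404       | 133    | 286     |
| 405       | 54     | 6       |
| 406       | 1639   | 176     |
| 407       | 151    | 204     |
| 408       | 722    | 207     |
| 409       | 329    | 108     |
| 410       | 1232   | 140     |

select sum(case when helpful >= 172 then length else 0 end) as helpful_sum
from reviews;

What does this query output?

review_id=400: ✓ → 905
review_id=401: ✓ → 1581
review_id=402: ✗
review_id=403: ✓ → 1734
review_id=404: ✓ → 133
review_id=405: ✗
review_id=406: ✓ → 1639
review_id=407: ✓ → 151
review_id=408: ✓ → 722
review_id=409: ✗
review_id=410: ✗
helpful_sum = 905 + 1581 + 1734 + 133 + 1639 + 151 + 722 = 6865

6865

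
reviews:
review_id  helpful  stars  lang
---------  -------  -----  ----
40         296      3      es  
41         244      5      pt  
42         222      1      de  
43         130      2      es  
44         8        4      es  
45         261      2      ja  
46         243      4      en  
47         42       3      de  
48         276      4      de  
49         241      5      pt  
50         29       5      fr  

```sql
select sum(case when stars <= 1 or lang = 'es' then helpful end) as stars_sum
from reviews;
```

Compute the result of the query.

656

review_id=40: ✓ → 296
review_id=41: ✗
review_id=42: ✓ → 222
review_id=43: ✓ → 130
review_id=44: ✓ → 8
review_id=45: ✗
review_id=46: ✗
review_id=47: ✗
review_id=48: ✗
review_id=49: ✗
review_id=50: ✗
stars_sum = 296 + 222 + 130 + 8 = 656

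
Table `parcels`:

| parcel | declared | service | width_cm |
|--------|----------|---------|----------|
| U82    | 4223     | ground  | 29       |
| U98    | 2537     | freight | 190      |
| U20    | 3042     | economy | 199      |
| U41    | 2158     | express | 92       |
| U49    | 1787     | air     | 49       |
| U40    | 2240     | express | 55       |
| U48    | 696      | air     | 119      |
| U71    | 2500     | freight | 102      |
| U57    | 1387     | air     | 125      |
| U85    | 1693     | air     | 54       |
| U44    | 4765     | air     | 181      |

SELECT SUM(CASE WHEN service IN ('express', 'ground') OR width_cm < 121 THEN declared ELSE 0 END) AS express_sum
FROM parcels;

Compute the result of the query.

parcel=U82: ✓ → 4223
parcel=U98: ✗
parcel=U20: ✗
parcel=U41: ✓ → 2158
parcel=U49: ✓ → 1787
parcel=U40: ✓ → 2240
parcel=U48: ✓ → 696
parcel=U71: ✓ → 2500
parcel=U57: ✗
parcel=U85: ✓ → 1693
parcel=U44: ✗
express_sum = 4223 + 2158 + 1787 + 2240 + 696 + 2500 + 1693 = 15297

15297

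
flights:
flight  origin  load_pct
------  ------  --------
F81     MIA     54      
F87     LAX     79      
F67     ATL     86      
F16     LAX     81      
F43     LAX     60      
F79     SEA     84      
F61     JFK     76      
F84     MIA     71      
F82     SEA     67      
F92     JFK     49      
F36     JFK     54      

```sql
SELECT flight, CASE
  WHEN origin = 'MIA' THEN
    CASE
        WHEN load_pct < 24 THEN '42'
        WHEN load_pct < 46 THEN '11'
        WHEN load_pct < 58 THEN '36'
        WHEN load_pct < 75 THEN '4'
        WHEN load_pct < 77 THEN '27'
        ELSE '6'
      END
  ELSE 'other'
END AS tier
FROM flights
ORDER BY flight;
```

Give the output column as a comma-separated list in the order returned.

flight=F16: origin='LAX' → outer ELSE → other
flight=F36: origin='JFK' → outer ELSE → other
flight=F43: origin='LAX' → outer ELSE → other
flight=F61: origin='JFK' → outer ELSE → other
flight=F67: origin='ATL' → outer ELSE → other
flight=F79: origin='SEA' → outer ELSE → other
flight=F81: origin='MIA' → inner[load_pct < 58] → 36
flight=F82: origin='SEA' → outer ELSE → other
flight=F84: origin='MIA' → inner[load_pct < 75] → 4
flight=F87: origin='LAX' → outer ELSE → other
flight=F92: origin='JFK' → outer ELSE → other

other, other, other, other, other, other, 36, other, 4, other, other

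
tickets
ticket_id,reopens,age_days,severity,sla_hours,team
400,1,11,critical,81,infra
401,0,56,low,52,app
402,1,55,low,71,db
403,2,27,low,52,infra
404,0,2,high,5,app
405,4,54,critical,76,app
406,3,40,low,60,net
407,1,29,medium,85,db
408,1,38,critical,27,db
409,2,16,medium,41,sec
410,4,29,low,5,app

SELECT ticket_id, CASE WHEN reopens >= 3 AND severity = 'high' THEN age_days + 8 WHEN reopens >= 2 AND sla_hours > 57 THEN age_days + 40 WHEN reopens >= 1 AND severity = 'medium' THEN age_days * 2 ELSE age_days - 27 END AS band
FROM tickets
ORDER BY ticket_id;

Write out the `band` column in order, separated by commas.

-16, 29, 28, 0, -25, 94, 80, 58, 11, 32, 2

ticket_id=400: ELSE → -16
ticket_id=401: ELSE → 29
ticket_id=402: ELSE → 28
ticket_id=403: ELSE → 0
ticket_id=404: ELSE → -25
ticket_id=405: reopens >= 2 AND sla_hours > 57 → 94
ticket_id=406: reopens >= 2 AND sla_hours > 57 → 80
ticket_id=407: reopens >= 1 AND severity = 'medium' → 58
ticket_id=408: ELSE → 11
ticket_id=409: reopens >= 1 AND severity = 'medium' → 32
ticket_id=410: ELSE → 2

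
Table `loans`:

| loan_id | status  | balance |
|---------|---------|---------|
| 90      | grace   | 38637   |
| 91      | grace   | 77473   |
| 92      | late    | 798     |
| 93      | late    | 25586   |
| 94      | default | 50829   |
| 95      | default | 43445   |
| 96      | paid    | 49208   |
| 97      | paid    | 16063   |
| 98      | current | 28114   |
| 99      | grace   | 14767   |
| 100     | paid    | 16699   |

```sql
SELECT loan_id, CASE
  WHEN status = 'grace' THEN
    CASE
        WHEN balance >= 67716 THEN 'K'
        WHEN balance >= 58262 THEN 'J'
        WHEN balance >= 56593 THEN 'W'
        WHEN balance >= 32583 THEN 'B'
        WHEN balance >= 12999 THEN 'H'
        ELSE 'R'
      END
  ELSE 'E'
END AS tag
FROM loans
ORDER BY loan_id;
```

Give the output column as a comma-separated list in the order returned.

B, K, E, E, E, E, E, E, E, H, E

loan_id=90: status='grace' → inner[balance >= 32583] → B
loan_id=91: status='grace' → inner[balance >= 67716] → K
loan_id=92: status='late' → outer ELSE → E
loan_id=93: status='late' → outer ELSE → E
loan_id=94: status='default' → outer ELSE → E
loan_id=95: status='default' → outer ELSE → E
loan_id=96: status='paid' → outer ELSE → E
loan_id=97: status='paid' → outer ELSE → E
loan_id=98: status='current' → outer ELSE → E
loan_id=99: status='grace' → inner[balance >= 12999] → H
loan_id=100: status='paid' → outer ELSE → E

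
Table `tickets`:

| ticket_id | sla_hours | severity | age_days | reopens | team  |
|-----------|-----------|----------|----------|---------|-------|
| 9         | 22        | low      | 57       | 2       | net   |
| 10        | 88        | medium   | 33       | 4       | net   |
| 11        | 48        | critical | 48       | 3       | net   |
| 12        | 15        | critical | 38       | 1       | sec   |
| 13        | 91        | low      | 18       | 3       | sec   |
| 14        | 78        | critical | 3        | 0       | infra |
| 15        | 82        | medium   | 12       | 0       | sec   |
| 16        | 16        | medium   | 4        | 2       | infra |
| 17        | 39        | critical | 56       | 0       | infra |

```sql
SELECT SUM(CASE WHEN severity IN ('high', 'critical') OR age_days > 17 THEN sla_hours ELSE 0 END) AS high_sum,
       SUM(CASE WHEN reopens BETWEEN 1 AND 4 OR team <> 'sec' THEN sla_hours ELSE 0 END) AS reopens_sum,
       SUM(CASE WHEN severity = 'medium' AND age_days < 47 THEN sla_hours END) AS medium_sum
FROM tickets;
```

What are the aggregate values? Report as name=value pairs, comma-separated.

high_sum=381, reopens_sum=397, medium_sum=186

[high_sum: severity IN ('high', 'critical') OR age_days > 17]
ticket_id=9: ✓ → 22
ticket_id=10: ✓ → 88
ticket_id=11: ✓ → 48
ticket_id=12: ✓ → 15
ticket_id=13: ✓ → 91
ticket_id=14: ✓ → 78
ticket_id=15: ✗
ticket_id=16: ✗
ticket_id=17: ✓ → 39
high_sum = 22 + 88 + 48 + 15 + 91 + 78 + 39 = 381
—
[reopens_sum: reopens BETWEEN 1 AND 4 OR team <> 'sec']
ticket_id=9: ✓ → 22
ticket_id=10: ✓ → 88
ticket_id=11: ✓ → 48
ticket_id=12: ✓ → 15
ticket_id=13: ✓ → 91
ticket_id=14: ✓ → 78
ticket_id=15: ✗
ticket_id=16: ✓ → 16
ticket_id=17: ✓ → 39
reopens_sum = 22 + 88 + 48 + 15 + 91 + 78 + 16 + 39 = 397
—
[medium_sum: severity = 'medium' AND age_days < 47]
ticket_id=9: ✗
ticket_id=10: ✓ → 88
ticket_id=11: ✗
ticket_id=12: ✗
ticket_id=13: ✗
ticket_id=14: ✗
ticket_id=15: ✓ → 82
ticket_id=16: ✓ → 16
ticket_id=17: ✗
medium_sum = 88 + 82 + 16 = 186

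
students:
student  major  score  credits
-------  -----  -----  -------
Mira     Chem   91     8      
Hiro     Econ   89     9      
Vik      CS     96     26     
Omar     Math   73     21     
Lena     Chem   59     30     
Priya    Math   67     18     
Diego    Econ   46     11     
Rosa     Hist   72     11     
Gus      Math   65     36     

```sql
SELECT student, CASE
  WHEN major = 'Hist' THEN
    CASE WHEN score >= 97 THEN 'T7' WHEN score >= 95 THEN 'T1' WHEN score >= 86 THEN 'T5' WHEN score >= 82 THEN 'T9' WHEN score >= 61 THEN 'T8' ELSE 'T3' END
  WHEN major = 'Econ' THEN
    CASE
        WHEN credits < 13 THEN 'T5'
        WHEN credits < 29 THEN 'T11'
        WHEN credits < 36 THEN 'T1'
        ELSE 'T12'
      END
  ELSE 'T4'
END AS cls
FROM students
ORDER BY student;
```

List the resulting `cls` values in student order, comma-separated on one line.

student=Diego: major='Econ' → inner[credits < 13] → T5
student=Gus: major='Math' → outer ELSE → T4
student=Hiro: major='Econ' → inner[credits < 13] → T5
student=Lena: major='Chem' → outer ELSE → T4
student=Mira: major='Chem' → outer ELSE → T4
student=Omar: major='Math' → outer ELSE → T4
student=Priya: major='Math' → outer ELSE → T4
student=Rosa: major='Hist' → inner[score >= 61] → T8
student=Vik: major='CS' → outer ELSE → T4

T5, T4, T5, T4, T4, T4, T4, T8, T4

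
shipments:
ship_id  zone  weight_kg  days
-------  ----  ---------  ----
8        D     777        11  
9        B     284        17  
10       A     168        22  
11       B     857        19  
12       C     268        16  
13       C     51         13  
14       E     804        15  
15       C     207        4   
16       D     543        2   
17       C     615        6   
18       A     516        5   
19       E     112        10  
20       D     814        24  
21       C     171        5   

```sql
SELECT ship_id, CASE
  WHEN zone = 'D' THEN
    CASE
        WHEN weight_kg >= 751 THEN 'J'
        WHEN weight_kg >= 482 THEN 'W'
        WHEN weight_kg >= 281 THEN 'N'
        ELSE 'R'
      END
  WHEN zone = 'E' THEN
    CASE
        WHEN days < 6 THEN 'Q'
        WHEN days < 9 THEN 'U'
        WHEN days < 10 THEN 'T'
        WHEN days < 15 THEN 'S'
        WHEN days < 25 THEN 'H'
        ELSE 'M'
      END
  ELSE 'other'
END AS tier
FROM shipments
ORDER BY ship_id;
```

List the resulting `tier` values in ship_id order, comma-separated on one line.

J, other, other, other, other, other, H, other, W, other, other, S, J, other

ship_id=8: zone='D' → inner[weight_kg >= 751] → J
ship_id=9: zone='B' → outer ELSE → other
ship_id=10: zone='A' → outer ELSE → other
ship_id=11: zone='B' → outer ELSE → other
ship_id=12: zone='C' → outer ELSE → other
ship_id=13: zone='C' → outer ELSE → other
ship_id=14: zone='E' → inner[days < 25] → H
ship_id=15: zone='C' → outer ELSE → other
ship_id=16: zone='D' → inner[weight_kg >= 482] → W
ship_id=17: zone='C' → outer ELSE → other
ship_id=18: zone='A' → outer ELSE → other
ship_id=19: zone='E' → inner[days < 15] → S
ship_id=20: zone='D' → inner[weight_kg >= 751] → J
ship_id=21: zone='C' → outer ELSE → other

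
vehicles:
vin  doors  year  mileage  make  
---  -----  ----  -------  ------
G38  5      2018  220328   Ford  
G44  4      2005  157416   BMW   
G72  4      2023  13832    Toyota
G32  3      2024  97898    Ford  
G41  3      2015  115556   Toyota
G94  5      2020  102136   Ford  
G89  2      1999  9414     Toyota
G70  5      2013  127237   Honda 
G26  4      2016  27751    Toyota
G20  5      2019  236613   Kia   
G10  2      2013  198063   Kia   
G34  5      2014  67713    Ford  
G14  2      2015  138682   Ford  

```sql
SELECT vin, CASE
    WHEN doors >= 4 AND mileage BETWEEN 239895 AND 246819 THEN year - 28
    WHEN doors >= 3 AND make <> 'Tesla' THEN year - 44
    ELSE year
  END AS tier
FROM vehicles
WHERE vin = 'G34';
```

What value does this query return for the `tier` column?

vin = G34: doors=5, year=2014, mileage=67713, make=Ford.
doors >= 4 AND mileage BETWEEN 239895 AND 246819 → false
doors >= 3 AND make <> 'Tesla' → true → 1970

1970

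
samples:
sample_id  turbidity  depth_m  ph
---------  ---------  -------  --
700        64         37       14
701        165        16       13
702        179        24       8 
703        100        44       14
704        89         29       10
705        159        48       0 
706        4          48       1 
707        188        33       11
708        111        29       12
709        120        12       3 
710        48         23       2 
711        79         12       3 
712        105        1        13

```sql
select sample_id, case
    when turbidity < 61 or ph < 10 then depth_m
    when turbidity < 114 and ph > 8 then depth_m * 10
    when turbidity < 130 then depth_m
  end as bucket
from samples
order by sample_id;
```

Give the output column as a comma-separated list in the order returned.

370, NULL, 24, 440, 290, 48, 48, NULL, 290, 12, 23, 12, 10

sample_id=700: turbidity < 114 and ph > 8 → 370
sample_id=701: (no match → NULL) → NULL
sample_id=702: turbidity < 61 or ph < 10 → 24
sample_id=703: turbidity < 114 and ph > 8 → 440
sample_id=704: turbidity < 114 and ph > 8 → 290
sample_id=705: turbidity < 61 or ph < 10 → 48
sample_id=706: turbidity < 61 or ph < 10 → 48
sample_id=707: (no match → NULL) → NULL
sample_id=708: turbidity < 114 and ph > 8 → 290
sample_id=709: turbidity < 61 or ph < 10 → 12
sample_id=710: turbidity < 61 or ph < 10 → 23
sample_id=711: turbidity < 61 or ph < 10 → 12
sample_id=712: turbidity < 114 and ph > 8 → 10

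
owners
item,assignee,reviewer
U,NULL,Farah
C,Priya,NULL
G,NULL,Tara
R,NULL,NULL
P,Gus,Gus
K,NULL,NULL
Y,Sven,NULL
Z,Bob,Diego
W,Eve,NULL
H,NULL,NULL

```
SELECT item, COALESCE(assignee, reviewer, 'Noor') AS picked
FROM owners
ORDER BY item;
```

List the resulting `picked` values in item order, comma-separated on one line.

Priya, Tara, Noor, Noor, Gus, Noor, Farah, Eve, Sven, Bob

item=C: assignee=Priya → Priya
item=G: assignee=NULL, reviewer=Tara → Tara
item=H: assignee=NULL, reviewer=NULL, → literal Noor → Noor
item=K: assignee=NULL, reviewer=NULL, → literal Noor → Noor
item=P: assignee=Gus → Gus
item=R: assignee=NULL, reviewer=NULL, → literal Noor → Noor
item=U: assignee=NULL, reviewer=Farah → Farah
item=W: assignee=Eve → Eve
item=Y: assignee=Sven → Sven
item=Z: assignee=Bob → Bob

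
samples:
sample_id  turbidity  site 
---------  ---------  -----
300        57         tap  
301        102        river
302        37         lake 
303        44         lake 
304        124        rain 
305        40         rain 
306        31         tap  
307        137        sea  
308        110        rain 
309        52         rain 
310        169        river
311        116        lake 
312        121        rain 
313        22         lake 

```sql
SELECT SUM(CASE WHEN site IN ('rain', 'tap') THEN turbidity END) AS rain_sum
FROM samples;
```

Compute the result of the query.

535

sample_id=300: ✓ → 57
sample_id=301: ✗
sample_id=302: ✗
sample_id=303: ✗
sample_id=304: ✓ → 124
sample_id=305: ✓ → 40
sample_id=306: ✓ → 31
sample_id=307: ✗
sample_id=308: ✓ → 110
sample_id=309: ✓ → 52
sample_id=310: ✗
sample_id=311: ✗
sample_id=312: ✓ → 121
sample_id=313: ✗
rain_sum = 57 + 124 + 40 + 31 + 110 + 52 + 121 = 535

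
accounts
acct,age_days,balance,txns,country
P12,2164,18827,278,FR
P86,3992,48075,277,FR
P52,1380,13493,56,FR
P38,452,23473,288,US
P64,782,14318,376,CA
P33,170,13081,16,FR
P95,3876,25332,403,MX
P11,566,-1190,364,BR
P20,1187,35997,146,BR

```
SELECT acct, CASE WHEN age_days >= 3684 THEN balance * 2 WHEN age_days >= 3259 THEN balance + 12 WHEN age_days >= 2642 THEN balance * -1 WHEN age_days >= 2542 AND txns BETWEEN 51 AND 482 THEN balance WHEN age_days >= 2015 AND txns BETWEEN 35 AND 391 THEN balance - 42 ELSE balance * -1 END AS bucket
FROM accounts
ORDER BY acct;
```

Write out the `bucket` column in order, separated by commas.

acct=P11: ELSE → 1190
acct=P12: age_days >= 2015 AND txns BETWEEN 35 AND 391 → 18785
acct=P20: ELSE → -35997
acct=P33: ELSE → -13081
acct=P38: ELSE → -23473
acct=P52: ELSE → -13493
acct=P64: ELSE → -14318
acct=P86: age_days >= 3684 → 96150
acct=P95: age_days >= 3684 → 50664

1190, 18785, -35997, -13081, -23473, -13493, -14318, 96150, 50664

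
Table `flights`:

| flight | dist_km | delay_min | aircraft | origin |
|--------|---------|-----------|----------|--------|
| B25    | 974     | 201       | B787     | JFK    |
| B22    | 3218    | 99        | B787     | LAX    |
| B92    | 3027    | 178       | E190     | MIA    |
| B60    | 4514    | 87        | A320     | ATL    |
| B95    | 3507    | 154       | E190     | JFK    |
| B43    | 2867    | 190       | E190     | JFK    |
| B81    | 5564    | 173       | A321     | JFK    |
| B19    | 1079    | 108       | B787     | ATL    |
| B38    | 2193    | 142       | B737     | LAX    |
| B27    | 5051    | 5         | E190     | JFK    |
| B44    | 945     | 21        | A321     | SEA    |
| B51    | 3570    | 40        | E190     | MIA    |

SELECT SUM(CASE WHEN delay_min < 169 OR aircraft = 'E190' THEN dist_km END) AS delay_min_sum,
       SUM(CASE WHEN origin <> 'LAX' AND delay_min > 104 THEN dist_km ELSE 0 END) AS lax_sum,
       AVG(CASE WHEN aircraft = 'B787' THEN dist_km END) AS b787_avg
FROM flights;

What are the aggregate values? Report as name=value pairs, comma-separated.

delay_min_sum=29971, lax_sum=17018, b787_avg=1757

[delay_min_sum: delay_min < 169 OR aircraft = 'E190']
flight=B25: ✗
flight=B22: ✓ → 3218
flight=B92: ✓ → 3027
flight=B60: ✓ → 4514
flight=B95: ✓ → 3507
flight=B43: ✓ → 2867
flight=B81: ✗
flight=B19: ✓ → 1079
flight=B38: ✓ → 2193
flight=B27: ✓ → 5051
flight=B44: ✓ → 945
flight=B51: ✓ → 3570
delay_min_sum = 3218 + 3027 + 4514 + 3507 + 2867 + 1079 + 2193 + 5051 + 945 + 3570 = 29971
—
[lax_sum: origin <> 'LAX' AND delay_min > 104]
flight=B25: ✓ → 974
flight=B22: ✗
flight=B92: ✓ → 3027
flight=B60: ✗
flight=B95: ✓ → 3507
flight=B43: ✓ → 2867
flight=B81: ✓ → 5564
flight=B19: ✓ → 1079
flight=B38: ✗
flight=B27: ✗
flight=B44: ✗
flight=B51: ✗
lax_sum = 974 + 3027 + 3507 + 2867 + 5564 + 1079 = 17018
—
[b787_avg: aircraft = 'B787']
flight=B25: ✓ → 974
flight=B22: ✓ → 3218
flight=B92: ✗
flight=B60: ✗
flight=B95: ✗
flight=B43: ✗
flight=B81: ✗
flight=B19: ✓ → 1079
flight=B38: ✗
flight=B27: ✗
flight=B44: ✗
flight=B51: ✗
b787_avg = (974 + 3218 + 1079) / 3 = 1757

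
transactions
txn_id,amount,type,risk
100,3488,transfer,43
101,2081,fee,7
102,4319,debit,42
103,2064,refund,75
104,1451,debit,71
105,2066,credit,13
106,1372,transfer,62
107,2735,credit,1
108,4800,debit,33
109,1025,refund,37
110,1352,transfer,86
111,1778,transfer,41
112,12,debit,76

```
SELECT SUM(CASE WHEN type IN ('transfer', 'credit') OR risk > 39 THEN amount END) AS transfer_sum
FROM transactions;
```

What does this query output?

txn_id=100: ✓ → 3488
txn_id=101: ✗
txn_id=102: ✓ → 4319
txn_id=103: ✓ → 2064
txn_id=104: ✓ → 1451
txn_id=105: ✓ → 2066
txn_id=106: ✓ → 1372
txn_id=107: ✓ → 2735
txn_id=108: ✗
txn_id=109: ✗
txn_id=110: ✓ → 1352
txn_id=111: ✓ → 1778
txn_id=112: ✓ → 12
transfer_sum = 3488 + 4319 + 2064 + 1451 + 2066 + 1372 + 2735 + 1352 + 1778 + 12 = 20637

20637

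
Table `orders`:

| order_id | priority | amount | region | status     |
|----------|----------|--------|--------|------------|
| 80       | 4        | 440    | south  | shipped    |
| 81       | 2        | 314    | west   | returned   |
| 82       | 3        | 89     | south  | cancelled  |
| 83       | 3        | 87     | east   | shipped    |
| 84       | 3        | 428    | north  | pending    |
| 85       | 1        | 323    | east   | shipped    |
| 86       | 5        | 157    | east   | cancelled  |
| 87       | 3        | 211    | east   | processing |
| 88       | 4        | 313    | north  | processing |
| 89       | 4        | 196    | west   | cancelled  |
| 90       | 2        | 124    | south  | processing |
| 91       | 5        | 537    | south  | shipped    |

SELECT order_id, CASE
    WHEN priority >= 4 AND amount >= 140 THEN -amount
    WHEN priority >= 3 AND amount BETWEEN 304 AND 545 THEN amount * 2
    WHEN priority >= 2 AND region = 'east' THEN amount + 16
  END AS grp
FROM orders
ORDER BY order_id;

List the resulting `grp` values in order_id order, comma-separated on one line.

-440, NULL, NULL, 103, 856, NULL, -157, 227, -313, -196, NULL, -537

order_id=80: priority >= 4 AND amount >= 140 → -440
order_id=81: (no match → NULL) → NULL
order_id=82: (no match → NULL) → NULL
order_id=83: priority >= 2 AND region = 'east' → 103
order_id=84: priority >= 3 AND amount BETWEEN 304 AND 545 → 856
order_id=85: (no match → NULL) → NULL
order_id=86: priority >= 4 AND amount >= 140 → -157
order_id=87: priority >= 2 AND region = 'east' → 227
order_id=88: priority >= 4 AND amount >= 140 → -313
order_id=89: priority >= 4 AND amount >= 140 → -196
order_id=90: (no match → NULL) → NULL
order_id=91: priority >= 4 AND amount >= 140 → -537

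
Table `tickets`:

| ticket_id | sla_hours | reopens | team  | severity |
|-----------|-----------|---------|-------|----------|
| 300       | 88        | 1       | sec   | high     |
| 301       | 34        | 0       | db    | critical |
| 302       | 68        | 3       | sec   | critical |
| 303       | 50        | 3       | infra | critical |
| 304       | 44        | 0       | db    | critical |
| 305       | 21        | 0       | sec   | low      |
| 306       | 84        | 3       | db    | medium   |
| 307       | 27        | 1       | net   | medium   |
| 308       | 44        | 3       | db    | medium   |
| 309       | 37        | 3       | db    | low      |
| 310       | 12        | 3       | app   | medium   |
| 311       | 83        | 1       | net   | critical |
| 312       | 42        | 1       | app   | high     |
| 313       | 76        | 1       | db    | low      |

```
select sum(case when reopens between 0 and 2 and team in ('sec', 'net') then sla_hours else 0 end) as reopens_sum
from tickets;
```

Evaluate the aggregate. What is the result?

ticket_id=300: ✓ → 88
ticket_id=301: ✗
ticket_id=302: ✗
ticket_id=303: ✗
ticket_id=304: ✗
ticket_id=305: ✓ → 21
ticket_id=306: ✗
ticket_id=307: ✓ → 27
ticket_id=308: ✗
ticket_id=309: ✗
ticket_id=310: ✗
ticket_id=311: ✓ → 83
ticket_id=312: ✗
ticket_id=313: ✗
reopens_sum = 88 + 21 + 27 + 83 = 219

219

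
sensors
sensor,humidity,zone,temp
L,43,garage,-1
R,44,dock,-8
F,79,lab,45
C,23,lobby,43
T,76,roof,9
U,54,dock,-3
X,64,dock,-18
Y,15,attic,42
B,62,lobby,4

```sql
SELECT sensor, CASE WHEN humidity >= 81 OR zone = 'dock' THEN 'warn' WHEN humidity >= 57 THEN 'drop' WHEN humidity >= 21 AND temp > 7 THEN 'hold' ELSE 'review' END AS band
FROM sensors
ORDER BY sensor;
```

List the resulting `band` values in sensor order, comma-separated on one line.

sensor=B: humidity >= 57 → drop
sensor=C: humidity >= 21 AND temp > 7 → hold
sensor=F: humidity >= 57 → drop
sensor=L: ELSE → review
sensor=R: humidity >= 81 OR zone = 'dock' → warn
sensor=T: humidity >= 57 → drop
sensor=U: humidity >= 81 OR zone = 'dock' → warn
sensor=X: humidity >= 81 OR zone = 'dock' → warn
sensor=Y: ELSE → review

drop, hold, drop, review, warn, drop, warn, warn, review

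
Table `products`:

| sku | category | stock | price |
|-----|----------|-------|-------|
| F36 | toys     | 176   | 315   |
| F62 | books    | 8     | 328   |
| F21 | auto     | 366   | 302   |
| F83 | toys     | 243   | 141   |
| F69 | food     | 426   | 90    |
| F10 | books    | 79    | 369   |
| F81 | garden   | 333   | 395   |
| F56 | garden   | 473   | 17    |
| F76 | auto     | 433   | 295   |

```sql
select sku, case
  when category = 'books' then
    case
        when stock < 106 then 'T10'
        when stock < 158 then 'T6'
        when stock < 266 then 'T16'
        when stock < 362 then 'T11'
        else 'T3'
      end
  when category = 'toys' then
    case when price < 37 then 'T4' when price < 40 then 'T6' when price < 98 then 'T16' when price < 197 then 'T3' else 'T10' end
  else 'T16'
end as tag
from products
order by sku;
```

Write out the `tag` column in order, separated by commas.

T10, T16, T10, T16, T10, T16, T16, T16, T3

sku=F10: category='books' → inner[stock < 106] → T10
sku=F21: category='auto' → outer ELSE → T16
sku=F36: category='toys' → inner[ELSE] → T10
sku=F56: category='garden' → outer ELSE → T16
sku=F62: category='books' → inner[stock < 106] → T10
sku=F69: category='food' → outer ELSE → T16
sku=F76: category='auto' → outer ELSE → T16
sku=F81: category='garden' → outer ELSE → T16
sku=F83: category='toys' → inner[price < 197] → T3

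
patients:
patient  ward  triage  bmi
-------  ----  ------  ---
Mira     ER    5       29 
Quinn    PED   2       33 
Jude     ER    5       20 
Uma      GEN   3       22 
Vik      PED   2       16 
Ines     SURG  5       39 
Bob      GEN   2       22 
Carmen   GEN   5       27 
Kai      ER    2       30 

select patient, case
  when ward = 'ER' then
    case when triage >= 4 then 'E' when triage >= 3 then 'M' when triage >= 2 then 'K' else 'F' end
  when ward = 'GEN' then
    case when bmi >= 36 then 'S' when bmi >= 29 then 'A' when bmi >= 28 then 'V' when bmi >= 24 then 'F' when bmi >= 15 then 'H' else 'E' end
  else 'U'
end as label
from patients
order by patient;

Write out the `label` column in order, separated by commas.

H, F, U, E, K, E, U, H, U

patient=Bob: ward='GEN' → inner[bmi >= 15] → H
patient=Carmen: ward='GEN' → inner[bmi >= 24] → F
patient=Ines: ward='SURG' → outer ELSE → U
patient=Jude: ward='ER' → inner[triage >= 4] → E
patient=Kai: ward='ER' → inner[triage >= 2] → K
patient=Mira: ward='ER' → inner[triage >= 4] → E
patient=Quinn: ward='PED' → outer ELSE → U
patient=Uma: ward='GEN' → inner[bmi >= 15] → H
patient=Vik: ward='PED' → outer ELSE → U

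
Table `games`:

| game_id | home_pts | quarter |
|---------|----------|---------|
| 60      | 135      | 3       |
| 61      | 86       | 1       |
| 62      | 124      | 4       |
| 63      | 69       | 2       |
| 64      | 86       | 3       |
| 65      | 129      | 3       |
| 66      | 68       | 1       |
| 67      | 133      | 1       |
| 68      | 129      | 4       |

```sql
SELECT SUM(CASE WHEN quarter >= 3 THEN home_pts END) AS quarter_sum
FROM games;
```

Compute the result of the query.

603

game_id=60: ✓ → 135
game_id=61: ✗
game_id=62: ✓ → 124
game_id=63: ✗
game_id=64: ✓ → 86
game_id=65: ✓ → 129
game_id=66: ✗
game_id=67: ✗
game_id=68: ✓ → 129
quarter_sum = 135 + 124 + 86 + 129 + 129 = 603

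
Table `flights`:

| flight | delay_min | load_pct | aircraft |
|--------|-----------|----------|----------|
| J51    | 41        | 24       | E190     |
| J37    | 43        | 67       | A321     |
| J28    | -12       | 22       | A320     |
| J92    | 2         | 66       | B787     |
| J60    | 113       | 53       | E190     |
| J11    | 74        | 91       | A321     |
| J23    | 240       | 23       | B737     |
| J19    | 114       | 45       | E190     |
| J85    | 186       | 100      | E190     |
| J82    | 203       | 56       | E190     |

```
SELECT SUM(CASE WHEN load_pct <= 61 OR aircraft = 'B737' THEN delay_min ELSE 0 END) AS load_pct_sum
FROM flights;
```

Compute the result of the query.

flight=J51: ✓ → 41
flight=J37: ✗
flight=J28: ✓ → -12
flight=J92: ✗
flight=J60: ✓ → 113
flight=J11: ✗
flight=J23: ✓ → 240
flight=J19: ✓ → 114
flight=J85: ✗
flight=J82: ✓ → 203
load_pct_sum = 41 + -12 + 113 + 240 + 114 + 203 = 699

699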